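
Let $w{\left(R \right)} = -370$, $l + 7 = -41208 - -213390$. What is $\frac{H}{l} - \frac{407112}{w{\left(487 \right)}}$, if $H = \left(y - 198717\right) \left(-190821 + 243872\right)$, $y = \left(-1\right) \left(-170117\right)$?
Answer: $- \frac{9825823468}{1274095} \approx -7712.0$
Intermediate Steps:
$y = 170117$
$l = 172175$ ($l = -7 - -172182 = -7 + \left(-41208 + 213390\right) = -7 + 172182 = 172175$)
$H = -1517258600$ ($H = \left(170117 - 198717\right) \left(-190821 + 243872\right) = \left(-28600\right) 53051 = -1517258600$)
$\frac{H}{l} - \frac{407112}{w{\left(487 \right)}} = - \frac{1517258600}{172175} - \frac{407112}{-370} = \left(-1517258600\right) \frac{1}{172175} - - \frac{203556}{185} = - \frac{60690344}{6887} + \frac{203556}{185} = - \frac{9825823468}{1274095}$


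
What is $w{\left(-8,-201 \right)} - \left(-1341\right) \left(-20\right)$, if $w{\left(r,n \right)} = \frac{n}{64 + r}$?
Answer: $- \frac{1502121}{56} \approx -26824.0$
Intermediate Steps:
$w{\left(-8,-201 \right)} - \left(-1341\right) \left(-20\right) = - \frac{201}{64 - 8} - \left(-1341\right) \left(-20\right) = - \frac{201}{56} - 26820 = - \frac{1502121}{56}$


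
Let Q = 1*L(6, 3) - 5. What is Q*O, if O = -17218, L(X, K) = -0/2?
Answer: 86090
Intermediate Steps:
L(X, K) = 0 (L(X, K) = -0/2 = -1*0 = 0)
Q = -5 (Q = 1*0 - 5 = 0 - 5 = -5)
Q*O = -5*(-17218) = 86090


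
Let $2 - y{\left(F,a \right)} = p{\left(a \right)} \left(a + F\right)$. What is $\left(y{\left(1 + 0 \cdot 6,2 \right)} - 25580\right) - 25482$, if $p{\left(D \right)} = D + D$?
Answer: $-51072$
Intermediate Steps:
$p{\left(D \right)} = 2 D$
$y{\left(F,a \right)} = 2 - 2 a \left(F + a\right)$ ($y{\left(F,a \right)} = 2 - 2 a \left(a + F\right) = 2 - 2 a \left(F + a\right)$)
$\left(y{\left(1 + 0 \cdot 6,2 \right)} - 25580\right) - 25482 = \left(\left(2 - 2 \cdot 2^{2} - 2 \left(1 + 0 \cdot 6\right) 2\right) - 25580\right) - 25482 = \left(\left(2 - 8 - 2 \left(1 + 0\right) 2\right) - 25580\right) - 25482 = \left(\left(2 - 8 - 2 \cdot 2\right) - 25580\right) - 25482 = \left(\left(2 - 8 - 4\right) - 25580\right) - 25482 = \left(-10 - 25580\right) - 25482 = -25590 - 25482 = -51072$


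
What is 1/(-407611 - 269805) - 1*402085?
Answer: -272378812361/677416 ≈ -4.0209e+5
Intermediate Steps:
1/(-407611 - 269805) - 1*402085 = 1/(-677416) - 402085 = -1/677416 - 402085 = -272378812361/677416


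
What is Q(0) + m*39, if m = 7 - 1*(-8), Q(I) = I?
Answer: 585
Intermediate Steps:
m = 15 (m = 7 + 8 = 15)
Q(0) + m*39 = 0 + 15*39 = 0 + 585 = 585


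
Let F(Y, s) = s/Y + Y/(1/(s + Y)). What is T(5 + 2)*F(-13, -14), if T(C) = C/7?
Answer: 4577/13 ≈ 352.08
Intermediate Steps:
T(C) = C/7 (T(C) = C*(⅐) = C/7)
F(Y, s) = Y*(Y + s) + s/Y (F(Y, s) = s/Y + Y/(1/(Y + s)) = s/Y + Y*(Y + s) = Y*(Y + s) + s/Y)
T(5 + 2)*F(-13, -14) = ((5 + 2)/7)*((-14 + (-13)²*(-13 - 14))/(-13)) = ((⅐)*7)*(-(-14 + 169*(-27))/13) = 1*(-(-14 - 4563)/13) = 1*(-1/13*(-4577)) = 1*(4577/13) = 4577/13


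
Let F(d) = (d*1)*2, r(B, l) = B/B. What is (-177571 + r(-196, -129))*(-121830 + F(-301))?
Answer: 21740250240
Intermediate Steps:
r(B, l) = 1
F(d) = 2*d (F(d) = d*2 = 2*d)
(-177571 + r(-196, -129))*(-121830 + F(-301)) = (-177571 + 1)*(-121830 + 2*(-301)) = -177570*(-121830 - 602) = -177570*(-122432) = 21740250240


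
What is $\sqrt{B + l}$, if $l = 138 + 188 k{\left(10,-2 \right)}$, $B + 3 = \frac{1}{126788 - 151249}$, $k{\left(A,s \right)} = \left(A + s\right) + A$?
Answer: $\frac{\sqrt{2105560268938}}{24461} \approx 59.321$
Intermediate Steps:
$k{\left(A,s \right)} = s + 2 A$
$B = - \frac{73384}{24461}$ ($B = -3 + \frac{1}{126788 - 151249} = -3 + \frac{1}{-24461} = -3 - \frac{1}{24461} = - \frac{73384}{24461} \approx -3.0$)
$l = 3522$ ($l = 138 + 188 \left(-2 + 2 \cdot 10\right) = 138 + 188 \left(-2 + 20\right) = 138 + 188 \cdot 18 = 138 + 3384 = 3522$)
$\sqrt{B + l} = \sqrt{- \frac{73384}{24461} + 3522} = \sqrt{\frac{86078258}{24461}} = \frac{\sqrt{2105560268938}}{24461}$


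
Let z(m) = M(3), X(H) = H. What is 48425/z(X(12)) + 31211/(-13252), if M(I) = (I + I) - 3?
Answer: 641634467/39756 ≈ 16139.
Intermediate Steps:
M(I) = -3 + 2*I (M(I) = 2*I - 3 = -3 + 2*I)
z(m) = 3 (z(m) = -3 + 2*3 = -3 + 6 = 3)
48425/z(X(12)) + 31211/(-13252) = 48425/3 + 31211/(-13252) = 48425*(⅓) + 31211*(-1/13252) = 48425/3 - 31211/13252 = 641634467/39756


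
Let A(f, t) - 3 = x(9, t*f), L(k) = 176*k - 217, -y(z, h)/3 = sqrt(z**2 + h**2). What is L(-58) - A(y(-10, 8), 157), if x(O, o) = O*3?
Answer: -10455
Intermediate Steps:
y(z, h) = -3*sqrt(h**2 + z**2) (y(z, h) = -3*sqrt(z**2 + h**2) = -3*sqrt(h**2 + z**2))
L(k) = -217 + 176*k
x(O, o) = 3*O
A(f, t) = 30 (A(f, t) = 3 + 3*9 = 3 + 27 = 30)
L(-58) - A(y(-10, 8), 157) = (-217 + 176*(-58)) - 1*30 = (-217 - 10208) - 30 = -10425 - 30 = -10455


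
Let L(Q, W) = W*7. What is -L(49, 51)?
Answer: -357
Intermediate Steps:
L(Q, W) = 7*W
-L(49, 51) = -7*51 = -1*357 = -357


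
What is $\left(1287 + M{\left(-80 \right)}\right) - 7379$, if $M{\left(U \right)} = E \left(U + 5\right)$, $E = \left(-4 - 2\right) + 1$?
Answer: $-5717$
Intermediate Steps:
$E = -5$ ($E = -6 + 1 = -5$)
$M{\left(U \right)} = -25 - 5 U$ ($M{\left(U \right)} = - 5 \left(U + 5\right) = - 5 \left(5 + U\right) = -25 - 5 U$)
$\left(1287 + M{\left(-80 \right)}\right) - 7379 = \left(1287 - -375\right) - 7379 = \left(1287 + \left(-25 + 400\right)\right) - 7379 = \left(1287 + 375\right) - 7379 = 1662 - 7379 = -5717$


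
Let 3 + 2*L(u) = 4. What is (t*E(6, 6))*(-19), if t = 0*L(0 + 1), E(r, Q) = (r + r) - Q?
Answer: 0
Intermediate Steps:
L(u) = ½ (L(u) = -3/2 + (½)*4 = -3/2 + 2 = ½)
E(r, Q) = -Q + 2*r (E(r, Q) = 2*r - Q = -Q + 2*r)
t = 0 (t = 0*(½) = 0)
(t*E(6, 6))*(-19) = (0*(-1*6 + 2*6))*(-19) = (0*(-6 + 12))*(-19) = (0*6)*(-19) = 0*(-19) = 0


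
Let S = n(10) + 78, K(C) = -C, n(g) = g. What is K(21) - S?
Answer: -109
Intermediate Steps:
S = 88 (S = 10 + 78 = 88)
K(21) - S = -1*21 - 1*88 = -21 - 88 = -109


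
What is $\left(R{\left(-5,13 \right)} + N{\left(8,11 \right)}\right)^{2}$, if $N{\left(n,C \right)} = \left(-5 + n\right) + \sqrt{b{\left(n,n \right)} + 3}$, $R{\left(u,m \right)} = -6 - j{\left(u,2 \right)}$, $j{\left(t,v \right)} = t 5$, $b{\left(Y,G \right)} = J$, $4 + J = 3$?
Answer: $\left(22 + \sqrt{2}\right)^{2} \approx 548.23$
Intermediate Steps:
$J = -1$ ($J = -4 + 3 = -1$)
$b{\left(Y,G \right)} = -1$
$j{\left(t,v \right)} = 5 t$
$R{\left(u,m \right)} = -6 - 5 u$
$N{\left(n,C \right)} = -5 + n + \sqrt{2}$ ($N{\left(n,C \right)} = \left(-5 + n\right) + \sqrt{-1 + 3} = \left(-5 + n\right) + \sqrt{2} = -5 + n + \sqrt{2}$)
$\left(R{\left(-5,13 \right)} + N{\left(8,11 \right)}\right)^{2} = \left(\left(-6 - -25\right) + \left(-5 + 8 + \sqrt{2}\right)\right)^{2} = \left(\left(-6 + 25\right) + \left(3 + \sqrt{2}\right)\right)^{2} = \left(19 + \left(3 + \sqrt{2}\right)\right)^{2} = \left(22 + \sqrt{2}\right)^{2}$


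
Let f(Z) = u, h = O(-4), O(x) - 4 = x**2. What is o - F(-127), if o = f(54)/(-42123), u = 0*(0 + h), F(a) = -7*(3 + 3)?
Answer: 42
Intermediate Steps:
F(a) = -42 (F(a) = -7*6 = -42)
O(x) = 4 + x**2
h = 20 (h = 4 + (-4)**2 = 4 + 16 = 20)
u = 0 (u = 0*(0 + 20) = 0*20 = 0)
f(Z) = 0
o = 0 (o = 0/(-42123) = 0*(-1/42123) = 0)
o - F(-127) = 0 - 1*(-42) = 0 + 42 = 42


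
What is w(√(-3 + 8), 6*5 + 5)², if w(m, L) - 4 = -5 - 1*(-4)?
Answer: 9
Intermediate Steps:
w(m, L) = 3 (w(m, L) = 4 + (-5 - 1*(-4)) = 4 + (-5 + 4) = 4 - 1 = 3)
w(√(-3 + 8), 6*5 + 5)² = 3² = 9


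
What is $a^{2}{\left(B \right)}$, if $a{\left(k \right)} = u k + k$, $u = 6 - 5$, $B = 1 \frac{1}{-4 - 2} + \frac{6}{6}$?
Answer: $\frac{25}{9} \approx 2.7778$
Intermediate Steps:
$B = \frac{5}{6}$ ($B = 1 \frac{1}{-4 - 2} + 6 \cdot \frac{1}{6} = 1 \frac{1}{-6} + 1 = 1 \left(- \frac{1}{6}\right) + 1 = - \frac{1}{6} + 1 = \frac{5}{6} \approx 0.83333$)
$u = 1$
$a{\left(k \right)} = 2 k$ ($a{\left(k \right)} = 1 k + k = k + k = 2 k$)
$a^{2}{\left(B \right)} = \left(2 \cdot \frac{5}{6}\right)^{2} = \left(\frac{5}{3}\right)^{2} = \frac{25}{9}$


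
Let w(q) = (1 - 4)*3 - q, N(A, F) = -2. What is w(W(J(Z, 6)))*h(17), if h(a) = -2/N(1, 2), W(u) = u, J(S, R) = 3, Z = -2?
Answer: -12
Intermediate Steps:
h(a) = 1 (h(a) = -2/(-2) = -2*(-1/2) = 1)
w(q) = -9 - q (w(q) = -3*3 - q = -9 - q)
w(W(J(Z, 6)))*h(17) = (-9 - 1*3)*1 = (-9 - 3)*1 = -12*1 = -12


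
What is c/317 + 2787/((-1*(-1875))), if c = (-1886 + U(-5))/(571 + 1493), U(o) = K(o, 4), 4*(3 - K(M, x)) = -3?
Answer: 2426628583/1635720000 ≈ 1.4835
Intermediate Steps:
K(M, x) = 15/4 (K(M, x) = 3 - ¼*(-3) = 3 + ¾ = 15/4)
U(o) = 15/4
c = -7529/8256 (c = (-1886 + 15/4)/(571 + 1493) = -7529/4/2064 = -7529/4*1/2064 = -7529/8256 ≈ -0.91194)
c/317 + 2787/((-1*(-1875))) = -7529/8256/317 + 2787/((-1*(-1875))) = -7529/8256*1/317 + 2787/1875 = -7529/2617152 + 2787*(1/1875) = -7529/2617152 + 929/625 = 2426628583/1635720000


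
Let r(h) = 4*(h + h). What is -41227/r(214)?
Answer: -41227/1712 ≈ -24.081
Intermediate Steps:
r(h) = 8*h (r(h) = 4*(2*h) = 8*h)
-41227/r(214) = -41227/(8*214) = -41227/1712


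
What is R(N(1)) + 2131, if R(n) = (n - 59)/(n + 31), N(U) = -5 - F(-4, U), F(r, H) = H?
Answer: 10642/5 ≈ 2128.4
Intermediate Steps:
N(U) = -5 - U
R(n) = (-59 + n)/(31 + n)
R(N(1)) + 2131 = (-59 + (-5 - 1*1))/(31 + (-5 - 1*1)) + 2131 = (-59 + (-5 - 1))/(31 + (-5 - 1)) + 2131 = (-59 - 6)/(31 - 6) + 2131 = -65/25 + 2131 = (1/25)*(-65) + 2131 = -13/5 + 2131 = 10642/5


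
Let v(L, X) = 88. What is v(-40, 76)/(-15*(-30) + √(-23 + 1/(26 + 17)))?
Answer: 212850/1088561 - 22*I*√10621/1088561 ≈ 0.19553 - 0.0020828*I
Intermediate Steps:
v(-40, 76)/(-15*(-30) + √(-23 + 1/(26 + 17))) = 88/(-15*(-30) + √(-23 + 1/(26 + 17))) = 88/(450 + √(-23 + 1/43)) = 88/(450 + √(-988/43)) = 88/(450 + 2*I*√10621/43)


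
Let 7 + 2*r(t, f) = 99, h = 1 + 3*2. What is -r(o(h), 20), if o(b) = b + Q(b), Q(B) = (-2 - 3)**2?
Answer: -46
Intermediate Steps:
Q(B) = 25 (Q(B) = (-5)**2 = 25)
h = 7 (h = 1 + 6 = 7)
o(b) = 25 + b (o(b) = b + 25 = 25 + b)
r(t, f) = 46 (r(t, f) = -7/2 + (1/2)*99 = -7/2 + 99/2 = 46)
-r(o(h), 20) = -1*46 = -46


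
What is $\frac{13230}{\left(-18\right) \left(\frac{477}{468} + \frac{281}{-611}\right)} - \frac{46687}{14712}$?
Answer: $- \frac{26491575209}{20111304} \approx -1317.2$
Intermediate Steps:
$\frac{13230}{\left(-18\right) \left(\frac{477}{468} + \frac{281}{-611}\right)} - \frac{46687}{14712} = \frac{13230}{\left(-18\right) \left(477 \cdot \frac{1}{468} + 281 \left(- \frac{1}{611}\right)\right)} - \frac{46687}{14712} = \frac{13230}{\left(-18\right) \left(\frac{53}{52} - \frac{281}{611}\right)} - \frac{46687}{14712} = \frac{13230}{\left(-18\right) \frac{1367}{2444}} - \frac{46687}{14712} = \frac{13230}{- \frac{12303}{1222}} - \frac{46687}{14712} = 13230 \left(- \frac{1222}{12303}\right) - \frac{46687}{14712} = - \frac{1796340}{1367} - \frac{46687}{14712} = - \frac{26491575209}{20111304}$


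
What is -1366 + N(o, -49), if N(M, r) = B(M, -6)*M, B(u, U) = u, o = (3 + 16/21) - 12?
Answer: -572477/441 ≈ -1298.1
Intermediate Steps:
o = -173/21 (o = (3 + 16*(1/21)) - 12 = (3 + 16/21) - 12 = 79/21 - 12 = -173/21 ≈ -8.2381)
N(M, r) = M**2 (N(M, r) = M*M = M**2)
-1366 + N(o, -49) = -1366 + (-173/21)**2 = -1366 + 29929/441 = -572477/441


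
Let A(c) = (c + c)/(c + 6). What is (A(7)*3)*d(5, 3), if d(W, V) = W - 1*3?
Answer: 84/13 ≈ 6.4615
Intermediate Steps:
d(W, V) = -3 + W (d(W, V) = W - 3 = -3 + W)
A(c) = 2*c/(6 + c) (A(c) = (2*c)/(6 + c) = 2*c/(6 + c))
(A(7)*3)*d(5, 3) = ((2*7/(6 + 7))*3)*(-3 + 5) = ((2*7/13)*3)*2 = ((2*7*(1/13))*3)*2 = ((14/13)*3)*2 = (42/13)*2 = 84/13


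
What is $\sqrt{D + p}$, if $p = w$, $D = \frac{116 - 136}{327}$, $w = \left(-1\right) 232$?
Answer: $\frac{2 i \sqrt{6203517}}{327} \approx 15.234 i$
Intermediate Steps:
$w = -232$
$D = - \frac{20}{327}$ ($D = \left(-20\right) \frac{1}{327} = - \frac{20}{327} \approx -0.061162$)
$p = -232$
$\sqrt{D + p} = \sqrt{- \frac{20}{327} - 232} = \sqrt{- \frac{75884}{327}} = \frac{2 i \sqrt{6203517}}{327}$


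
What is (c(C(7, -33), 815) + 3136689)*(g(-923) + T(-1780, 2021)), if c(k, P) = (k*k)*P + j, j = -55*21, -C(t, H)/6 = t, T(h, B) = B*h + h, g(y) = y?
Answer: -16463877975102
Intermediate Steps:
T(h, B) = h + B*h
C(t, H) = -6*t
j = -1155
c(k, P) = -1155 + P*k² (c(k, P) = (k*k)*P - 1155 = k²*P - 1155 = P*k² - 1155 = -1155 + P*k²)
(c(C(7, -33), 815) + 3136689)*(g(-923) + T(-1780, 2021)) = ((-1155 + 815*(-6*7)²) + 3136689)*(-923 - 1780*(1 + 2021)) = ((-1155 + 815*(-42)²) + 3136689)*(-923 - 1780*2022) = ((-1155 + 815*1764) + 3136689)*(-923 - 3599160) = ((-1155 + 1437660) + 3136689)*(-3600083) = (1436505 + 3136689)*(-3600083) = 4573194*(-3600083) = -16463877975102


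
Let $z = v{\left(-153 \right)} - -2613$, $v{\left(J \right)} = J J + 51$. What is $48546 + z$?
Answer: $74619$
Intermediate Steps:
$v{\left(J \right)} = 51 + J^{2}$ ($v{\left(J \right)} = J^{2} + 51 = 51 + J^{2}$)
$z = 26073$ ($z = \left(51 + \left(-153\right)^{2}\right) - -2613 = \left(51 + 23409\right) + 2613 = 23460 + 2613 = 26073$)
$48546 + z = 48546 + 26073 = 74619$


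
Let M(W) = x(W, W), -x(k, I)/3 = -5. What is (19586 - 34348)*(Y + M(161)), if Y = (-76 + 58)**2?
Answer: -5004318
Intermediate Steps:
x(k, I) = 15 (x(k, I) = -3*(-5) = 15)
M(W) = 15
Y = 324 (Y = (-18)**2 = 324)
(19586 - 34348)*(Y + M(161)) = (19586 - 34348)*(324 + 15) = -14762*339 = -5004318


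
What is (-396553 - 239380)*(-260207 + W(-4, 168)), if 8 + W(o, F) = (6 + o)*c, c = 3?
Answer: 165475489997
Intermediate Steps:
W(o, F) = 10 + 3*o (W(o, F) = -8 + (6 + o)*3 = -8 + (18 + 3*o) = 10 + 3*o)
(-396553 - 239380)*(-260207 + W(-4, 168)) = (-396553 - 239380)*(-260207 + (10 + 3*(-4))) = -635933*(-260207 + (10 - 12)) = -635933*(-260207 - 2) = -635933*(-260209) = 165475489997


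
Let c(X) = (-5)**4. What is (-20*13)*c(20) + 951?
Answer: -161549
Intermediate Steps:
c(X) = 625
(-20*13)*c(20) + 951 = -20*13*625 + 951 = -260*625 + 951 = -162500 + 951 = -161549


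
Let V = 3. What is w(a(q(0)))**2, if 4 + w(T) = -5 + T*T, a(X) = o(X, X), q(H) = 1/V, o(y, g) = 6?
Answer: 729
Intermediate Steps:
q(H) = 1/3
a(X) = 6
w(T) = -9 + T**2 (w(T) = -4 + (-5 + T*T) = -4 + (-5 + T**2) = -9 + T**2)
w(a(q(0)))**2 = (-9 + 6**2)**2 = (-9 + 36)**2 = 27**2 = 729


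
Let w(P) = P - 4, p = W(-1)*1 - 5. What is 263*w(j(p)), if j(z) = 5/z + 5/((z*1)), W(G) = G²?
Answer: -3419/2 ≈ -1709.5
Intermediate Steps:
p = -4 (p = (-1)²*1 - 5 = 1*1 - 5 = 1 - 5 = -4)
j(z) = 10/z (j(z) = 5/z + 5/z = 10/z)
w(P) = -4 + P
263*w(j(p)) = 263*(-4 + 10/(-4)) = 263*(-4 + 10*(-¼)) = 263*(-4 - 5/2) = 263*(-13/2) = -3419/2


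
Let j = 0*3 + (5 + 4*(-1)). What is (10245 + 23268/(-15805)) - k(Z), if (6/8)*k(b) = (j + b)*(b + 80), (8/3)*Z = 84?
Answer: 256603396/47415 ≈ 5411.9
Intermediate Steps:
Z = 63/2 (Z = (3/8)*84 = 63/2 ≈ 31.500)
j = 1 (j = 0 + (5 - 4) = 0 + 1 = 1)
k(b) = 4*(1 + b)*(80 + b)/3 (k(b) = 4*((1 + b)*(b + 80))/3 = 4*((1 + b)*(80 + b))/3 = 4*(1 + b)*(80 + b)/3)
(10245 + 23268/(-15805)) - k(Z) = (10245 + 23268/(-15805)) - (320/3 + 108*(63/2) + 4*(63/2)²/3) = (10245 + 23268*(-1/15805)) - (320/3 + 3402 + (4/3)*(3969/4)) = (10245 - 23268/15805) - (320/3 + 3402 + 1323) = 161898957/15805 - 1*14495/3 = 161898957/15805 - 14495/3 = 256603396/47415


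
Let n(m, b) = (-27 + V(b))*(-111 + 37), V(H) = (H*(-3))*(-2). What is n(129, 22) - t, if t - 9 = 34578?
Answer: -42357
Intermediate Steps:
t = 34587 (t = 9 + 34578 = 34587)
V(H) = 6*H (V(H) = -3*H*(-2) = 6*H)
n(m, b) = 1998 - 444*b (n(m, b) = (-27 + 6*b)*(-111 + 37) = (-27 + 6*b)*(-74) = 1998 - 444*b)
n(129, 22) - t = (1998 - 444*22) - 1*34587 = (1998 - 9768) - 34587 = -7770 - 34587 = -42357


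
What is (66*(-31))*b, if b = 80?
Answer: -163680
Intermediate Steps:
(66*(-31))*b = (66*(-31))*80 = -2046*80 = -163680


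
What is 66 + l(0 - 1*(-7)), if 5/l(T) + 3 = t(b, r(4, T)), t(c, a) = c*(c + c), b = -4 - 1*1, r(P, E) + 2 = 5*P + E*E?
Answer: 3107/47 ≈ 66.106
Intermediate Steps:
r(P, E) = -2 + E² + 5*P (r(P, E) = -2 + (5*P + E*E) = -2 + (5*P + E²) = -2 + (E² + 5*P) = -2 + E² + 5*P)
b = -5 (b = -4 - 1 = -5)
t(c, a) = 2*c² (t(c, a) = c*(2*c) = 2*c²)
l(T) = 5/47 (l(T) = 5/(-3 + 2*(-5)²) = 5/(-3 + 2*25) = 5/(-3 + 50) = 5/47)
66 + l(0 - 1*(-7)) = 66 + 5/47 = 3107/47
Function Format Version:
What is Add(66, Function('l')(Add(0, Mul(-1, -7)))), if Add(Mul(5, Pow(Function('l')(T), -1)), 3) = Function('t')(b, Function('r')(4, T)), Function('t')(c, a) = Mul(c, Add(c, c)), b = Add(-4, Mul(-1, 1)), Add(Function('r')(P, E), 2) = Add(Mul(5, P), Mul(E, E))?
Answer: Rational(3107, 47) ≈ 66.106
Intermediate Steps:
Function('r')(P, E) = Add(-2, Pow(E, 2), Mul(5, P)) (Function('r')(P, E) = Add(-2, Add(Mul(5, P), Mul(E, E))) = Add(-2, Add(Mul(5, P), Pow(E, 2))) = Add(-2, Add(Pow(E, 2), Mul(5, P))) = Add(-2, Pow(E, 2), Mul(5, P)))
b = -5 (b = Add(-4, -1) = -5)
Function('t')(c, a) = Mul(2, Pow(c, 2)) (Function('t')(c, a) = Mul(c, Mul(2, c)) = Mul(2, Pow(c, 2)))
Function('l')(T) = Rational(5, 47) (Function('l')(T) = Mul(5, Pow(Add(-3, Mul(2, Pow(-5, 2))), -1)) = Mul(5, Pow(Add(-3, Mul(2, 25)), -1)) = Mul(5, Pow(Add(-3, 50), -1)) = Mul(5, Pow(47, -1)) = Mul(5, Rational(1, 47)) = Rational(5, 47))
Add(66, Function('l')(Add(0, Mul(-1, -7)))) = Add(66, Rational(5, 47)) = Rational(3107, 47)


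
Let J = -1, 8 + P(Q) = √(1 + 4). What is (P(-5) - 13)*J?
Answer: 21 - √5 ≈ 18.764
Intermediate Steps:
P(Q) = -8 + √5 (P(Q) = -8 + √(1 + 4) = -8 + √5)
(P(-5) - 13)*J = ((-8 + √5) - 13)*(-1) = (-21 + √5)*(-1) = 21 - √5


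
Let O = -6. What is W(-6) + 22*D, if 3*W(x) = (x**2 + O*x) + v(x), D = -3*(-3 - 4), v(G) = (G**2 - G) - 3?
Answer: 499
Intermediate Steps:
v(G) = -3 + G**2 - G
D = 21 (D = -3*(-7) = 21)
W(x) = -1 - 7*x/3 + 2*x**2/3 (W(x) = ((x**2 - 6*x) + (-3 + x**2 - x))/3 = (-3 - 7*x + 2*x**2)/3 = -1 - 7*x/3 + 2*x**2/3)
W(-6) + 22*D = (-1 - 7/3*(-6) + (2/3)*(-6)**2) + 22*21 = (-1 + 14 + (2/3)*36) + 462 = (-1 + 14 + 24) + 462 = 37 + 462 = 499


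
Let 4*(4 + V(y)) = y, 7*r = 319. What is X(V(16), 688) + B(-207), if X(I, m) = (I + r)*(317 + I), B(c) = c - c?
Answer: 101123/7 ≈ 14446.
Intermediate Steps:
r = 319/7 (r = (⅐)*319 = 319/7 ≈ 45.571)
V(y) = -4 + y/4
B(c) = 0
X(I, m) = (317 + I)*(319/7 + I) (X(I, m) = (I + 319/7)*(317 + I) = (319/7 + I)*(317 + I) = (317 + I)*(319/7 + I))
X(V(16), 688) + B(-207) = (101123/7 + (-4 + (¼)*16)² + 2538*(-4 + (¼)*16)/7) + 0 = (101123/7 + (-4 + 4)² + 2538*(-4 + 4)/7) + 0 = (101123/7 + 0² + (2538/7)*0) + 0 = (101123/7 + 0 + 0) + 0 = 101123/7 + 0 = 101123/7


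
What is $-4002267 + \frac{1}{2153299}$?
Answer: $- \frac{8618077528832}{2153299} \approx -4.0023 \cdot 10^{6}$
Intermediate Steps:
$-4002267 + \frac{1}{2153299} = - \frac{8618077528832}{2153299}$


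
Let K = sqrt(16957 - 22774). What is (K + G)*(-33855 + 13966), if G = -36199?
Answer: 719961911 - 19889*I*sqrt(5817) ≈ 7.1996e+8 - 1.5169e+6*I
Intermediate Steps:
K = I*sqrt(5817) (K = sqrt(-5817) = I*sqrt(5817) ≈ 76.269*I)
(K + G)*(-33855 + 13966) = (I*sqrt(5817) - 36199)*(-33855 + 13966) = (-36199 + I*sqrt(5817))*(-19889) = 719961911 - 19889*I*sqrt(5817)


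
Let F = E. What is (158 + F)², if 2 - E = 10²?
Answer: 3600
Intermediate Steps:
E = -98 (E = 2 - 1*10² = 2 - 1*100 = 2 - 100 = -98)
F = -98
(158 + F)² = (158 - 98)² = 60² = 3600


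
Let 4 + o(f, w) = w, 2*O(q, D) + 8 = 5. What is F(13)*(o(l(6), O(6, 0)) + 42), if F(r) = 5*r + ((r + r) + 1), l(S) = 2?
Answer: 3358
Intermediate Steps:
O(q, D) = -3/2 (O(q, D) = -4 + (½)*5 = -4 + 5/2 = -3/2)
F(r) = 1 + 7*r (F(r) = 5*r + (2*r + 1) = 5*r + (1 + 2*r) = 1 + 7*r)
o(f, w) = -4 + w
F(13)*(o(l(6), O(6, 0)) + 42) = (1 + 7*13)*((-4 - 3/2) + 42) = (1 + 91)*(-11/2 + 42) = 92*(73/2) = 3358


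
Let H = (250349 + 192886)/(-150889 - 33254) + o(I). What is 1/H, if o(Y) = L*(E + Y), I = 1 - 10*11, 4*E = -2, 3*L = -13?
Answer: 122762/57955079 ≈ 0.0021182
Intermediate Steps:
L = -13/3 (L = (⅓)*(-13) = -13/3 ≈ -4.3333)
E = -½ (E = (¼)*(-2) = -½ ≈ -0.50000)
I = -109 (I = 1 - 110 = -109)
o(Y) = 13/6 - 13*Y/3 (o(Y) = -13*(-½ + Y)/3 = 13/6 - 13*Y/3)
H = 57955079/122762 (H = (250349 + 192886)/(-150889 - 33254) + (13/6 - 13/3*(-109)) = 443235/(-184143) + (13/6 + 1417/3) = 443235*(-1/184143) + 949/2 = -147745/61381 + 949/2 = 57955079/122762 ≈ 472.09)
1/H = 1/(57955079/122762) = 122762/57955079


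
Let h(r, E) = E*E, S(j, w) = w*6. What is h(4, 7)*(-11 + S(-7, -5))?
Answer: -2009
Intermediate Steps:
S(j, w) = 6*w
h(r, E) = E**2
h(4, 7)*(-11 + S(-7, -5)) = 7**2*(-11 + 6*(-5)) = 49*(-11 - 30) = 49*(-41) = -2009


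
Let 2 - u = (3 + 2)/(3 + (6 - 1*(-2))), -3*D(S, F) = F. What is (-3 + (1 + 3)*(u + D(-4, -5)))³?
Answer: 34328125/35937 ≈ 955.23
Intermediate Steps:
D(S, F) = -F/3
u = 17/11 (u = 2 - (3 + 2)/(3 + (6 - 1*(-2))) = 2 - 5/(3 + (6 + 2)) = 2 - 5/(3 + 8) = 2 - 5/11 = 17/11 ≈ 1.5455)
(-3 + (1 + 3)*(u + D(-4, -5)))³ = (-3 + (1 + 3)*(17/11 - ⅓*(-5)))³ = (-3 + 4*(17/11 + 5/3))³ = (-3 + 4*(106/33))³ = (-3 + 424/33)³ = (325/33)³ = 34328125/35937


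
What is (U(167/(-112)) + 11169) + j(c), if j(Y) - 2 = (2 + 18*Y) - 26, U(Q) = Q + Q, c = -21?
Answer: 602897/56 ≈ 10766.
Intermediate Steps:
U(Q) = 2*Q
j(Y) = -22 + 18*Y (j(Y) = 2 + ((2 + 18*Y) - 26) = 2 + (-24 + 18*Y) = -22 + 18*Y)
(U(167/(-112)) + 11169) + j(c) = (2*(167/(-112)) + 11169) + (-22 + 18*(-21)) = (2*(167*(-1/112)) + 11169) + (-22 - 378) = (2*(-167/112) + 11169) - 400 = (-167/56 + 11169) - 400 = 625297/56 - 400 = 602897/56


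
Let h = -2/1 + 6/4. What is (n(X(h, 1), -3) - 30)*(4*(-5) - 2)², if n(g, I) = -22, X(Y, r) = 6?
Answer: -25168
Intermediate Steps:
h = -½ (h = -2*1 + 6*(¼) = -2 + 3/2 = -½ ≈ -0.50000)
(n(X(h, 1), -3) - 30)*(4*(-5) - 2)² = (-22 - 30)*(4*(-5) - 2)² = -52*(-20 - 2)² = -52*(-22)² = -52*484 = -25168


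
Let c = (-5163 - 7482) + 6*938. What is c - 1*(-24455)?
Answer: 17438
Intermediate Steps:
c = -7017 (c = -12645 + 5628 = -7017)
c - 1*(-24455) = -7017 - 1*(-24455) = -7017 + 24455 = 17438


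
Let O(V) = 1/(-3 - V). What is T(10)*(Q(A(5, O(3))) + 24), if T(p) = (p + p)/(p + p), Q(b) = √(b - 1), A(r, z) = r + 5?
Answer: 27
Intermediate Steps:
A(r, z) = 5 + r
Q(b) = √(-1 + b)
T(p) = 1 (T(p) = (2*p)/((2*p)) = (2*p)*(1/(2*p)) = 1)
T(10)*(Q(A(5, O(3))) + 24) = 1*(√(-1 + (5 + 5)) + 24) = 1*(√(-1 + 10) + 24) = 1*(√9 + 24) = 1*(3 + 24) = 1*27 = 27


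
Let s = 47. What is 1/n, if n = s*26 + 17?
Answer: 1/1239 ≈ 0.00080710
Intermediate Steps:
n = 1239 (n = 47*26 + 17 = 1222 + 17 = 1239)
1/n = 1/1239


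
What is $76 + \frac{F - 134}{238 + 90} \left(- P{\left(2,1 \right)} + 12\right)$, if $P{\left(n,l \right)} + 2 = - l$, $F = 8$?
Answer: $\frac{11519}{164} \approx 70.238$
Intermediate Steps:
$P{\left(n,l \right)} = -2 - l$
$76 + \frac{F - 134}{238 + 90} \left(- P{\left(2,1 \right)} + 12\right) = 76 + \frac{8 - 134}{238 + 90} \left(- (-2 - 1) + 12\right) = 76 + - \frac{126}{328} \left(- (-2 - 1) + 12\right) = 76 + \left(-126\right) \frac{1}{328} \left(\left(-1\right) \left(-3\right) + 12\right) = 76 - \frac{63 \left(3 + 12\right)}{164} = 76 - \frac{945}{164} = \frac{11519}{164}$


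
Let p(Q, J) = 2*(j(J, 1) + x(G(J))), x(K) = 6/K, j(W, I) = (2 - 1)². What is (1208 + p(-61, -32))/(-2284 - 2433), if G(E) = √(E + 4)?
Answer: -1210/4717 + 6*I*√7/33019 ≈ -0.25652 + 0.00048077*I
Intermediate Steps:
j(W, I) = 1 (j(W, I) = 1² = 1)
G(E) = √(4 + E)
p(Q, J) = 2 + 12/√(4 + J) (p(Q, J) = 2*(1 + 6/(√(4 + J))) = 2*(1 + 6/√(4 + J)) = 2 + 12/√(4 + J))
(1208 + p(-61, -32))/(-2284 - 2433) = (1208 + (2 + 12/√(4 - 32)))/(-2284 - 2433) = (1208 + (2 + 12/√(-28)))/(-4717) = (1208 + (2 + 12*(-I*√7/14)))*(-1/4717) = (1208 + (2 - 6*I*√7/7))*(-1/4717) = (1210 - 6*I*√7/7)*(-1/4717) = -1210/4717 + 6*I*√7/33019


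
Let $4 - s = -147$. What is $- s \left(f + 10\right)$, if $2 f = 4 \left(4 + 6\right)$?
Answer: $-4530$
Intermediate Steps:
$s = 151$ ($s = 4 - -147 = 4 + 147 = 151$)
$f = 20$ ($f = \frac{4 \left(4 + 6\right)}{2} = \frac{4 \cdot 10}{2} = \frac{1}{2} \cdot 40 = 20$)
$- s \left(f + 10\right) = - 151 \left(20 + 10\right) = - 151 \cdot 30 = \left(-1\right) 4530 = -4530$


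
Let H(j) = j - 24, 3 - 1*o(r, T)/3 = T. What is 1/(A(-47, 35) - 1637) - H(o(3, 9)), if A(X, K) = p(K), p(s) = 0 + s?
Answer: 67283/1602 ≈ 41.999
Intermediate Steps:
p(s) = s
o(r, T) = 9 - 3*T
A(X, K) = K
H(j) = -24 + j
1/(A(-47, 35) - 1637) - H(o(3, 9)) = 1/(35 - 1637) - (-24 + (9 - 3*9)) = 1/(-1602) - (-24 + (9 - 27)) = -1/1602 - (-24 - 18) = -1/1602 - 1*(-42) = -1/1602 + 42 = 67283/1602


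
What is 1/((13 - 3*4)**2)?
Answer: 1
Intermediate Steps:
1/((13 - 3*4)**2) = 1/((13 - 12)**2) = 1/(1**2) = 1/1 = 1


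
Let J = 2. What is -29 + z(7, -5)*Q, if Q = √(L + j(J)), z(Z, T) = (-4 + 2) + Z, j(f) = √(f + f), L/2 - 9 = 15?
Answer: -29 + 25*√2 ≈ 6.3553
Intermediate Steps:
L = 48 (L = 18 + 2*15 = 18 + 30 = 48)
j(f) = √2*√f (j(f) = √(2*f) = √2*√f)
z(Z, T) = -2 + Z
Q = 5*√2 (Q = √(48 + √2*√2) = √(48 + 2) = √50 = 5*√2 ≈ 7.0711)
-29 + z(7, -5)*Q = -29 + (-2 + 7)*(5*√2) = -29 + 5*(5*√2) = -29 + 25*√2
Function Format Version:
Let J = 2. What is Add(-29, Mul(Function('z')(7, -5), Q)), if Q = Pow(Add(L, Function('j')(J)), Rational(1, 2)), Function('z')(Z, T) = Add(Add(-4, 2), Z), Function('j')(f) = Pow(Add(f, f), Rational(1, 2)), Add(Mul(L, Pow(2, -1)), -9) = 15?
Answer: Add(-29, Mul(25, Pow(2, Rational(1, 2)))) ≈ 6.3553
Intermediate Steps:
L = 48 (L = Add(18, Mul(2, 15)) = Add(18, 30) = 48)
Function('j')(f) = Mul(Pow(2, Rational(1, 2)), Pow(f, Rational(1, 2))) (Function('j')(f) = Pow(Mul(2, f), Rational(1, 2)) = Mul(Pow(2, Rational(1, 2)), Pow(f, Rational(1, 2))))
Function('z')(Z, T) = Add(-2, Z)
Q = Mul(5, Pow(2, Rational(1, 2))) (Q = Pow(Add(48, Mul(Pow(2, Rational(1, 2)), Pow(2, Rational(1, 2)))), Rational(1, 2)) = Pow(Add(48, 2), Rational(1, 2)) = Pow(50, Rational(1, 2)) = Mul(5, Pow(2, Rational(1, 2))) ≈ 7.0711)
Add(-29, Mul(Function('z')(7, -5), Q)) = Add(-29, Mul(Add(-2, 7), Mul(5, Pow(2, Rational(1, 2))))) = Add(-29, Mul(5, Mul(5, Pow(2, Rational(1, 2))))) = Add(-29, Mul(25, Pow(2, Rational(1, 2))))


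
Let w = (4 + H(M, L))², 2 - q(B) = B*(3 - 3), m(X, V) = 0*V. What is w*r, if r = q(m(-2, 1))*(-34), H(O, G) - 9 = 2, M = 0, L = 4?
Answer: -15300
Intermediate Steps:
m(X, V) = 0
H(O, G) = 11 (H(O, G) = 9 + 2 = 11)
q(B) = 2 (q(B) = 2 - B*(3 - 3) = 2 - B*0 = 2 - 1*0 = 2 + 0 = 2)
r = -68 (r = 2*(-34) = -68)
w = 225 (w = (4 + 11)² = 15² = 225)
w*r = 225*(-68) = -15300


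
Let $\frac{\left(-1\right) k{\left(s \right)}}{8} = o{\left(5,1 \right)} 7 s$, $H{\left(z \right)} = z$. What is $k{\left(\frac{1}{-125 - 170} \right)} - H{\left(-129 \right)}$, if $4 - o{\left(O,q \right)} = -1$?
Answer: $\frac{7667}{59} \approx 129.95$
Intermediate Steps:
$o{\left(O,q \right)} = 5$ ($o{\left(O,q \right)} = 4 - -1 = 4 + 1 = 5$)
$k{\left(s \right)} = - 280 s$ ($k{\left(s \right)} = - 8 \cdot 5 \cdot 7 s = - 8 \cdot 35 s = - 280 s$)
$k{\left(\frac{1}{-125 - 170} \right)} - H{\left(-129 \right)} = - \frac{280}{-125 - 170} - -129 = - \frac{280}{-295} + 129 = \left(-280\right) \left(- \frac{1}{295}\right) + 129 = \frac{56}{59} + 129 = \frac{7667}{59}$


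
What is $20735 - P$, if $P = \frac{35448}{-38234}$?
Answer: $\frac{56629817}{2731} \approx 20736.0$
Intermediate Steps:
$P = - \frac{2532}{2731}$ ($P = 35448 \left(- \frac{1}{38234}\right) = - \frac{2532}{2731} \approx -0.92713$)
$20735 - P = 20735 - - \frac{2532}{2731} = 20735 + \frac{2532}{2731} = \frac{56629817}{2731}$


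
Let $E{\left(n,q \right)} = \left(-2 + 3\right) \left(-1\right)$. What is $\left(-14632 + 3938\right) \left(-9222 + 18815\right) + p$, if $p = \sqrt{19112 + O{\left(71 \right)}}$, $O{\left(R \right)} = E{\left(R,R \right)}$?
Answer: $-102587542 + \sqrt{19111} \approx -1.0259 \cdot 10^{8}$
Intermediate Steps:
$E{\left(n,q \right)} = -1$ ($E{\left(n,q \right)} = 1 \left(-1\right) = -1$)
$O{\left(R \right)} = -1$
$p = \sqrt{19111}$ ($p = \sqrt{19112 - 1} = \sqrt{19111} \approx 138.24$)
$\left(-14632 + 3938\right) \left(-9222 + 18815\right) + p = \left(-14632 + 3938\right) \left(-9222 + 18815\right) + \sqrt{19111} = \left(-10694\right) 9593 + \sqrt{19111} = -102587542 + \sqrt{19111}$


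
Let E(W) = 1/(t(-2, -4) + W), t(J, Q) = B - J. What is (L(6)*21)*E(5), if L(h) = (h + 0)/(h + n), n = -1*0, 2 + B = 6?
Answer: 21/11 ≈ 1.9091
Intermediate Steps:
B = 4 (B = -2 + 6 = 4)
n = 0
t(J, Q) = 4 - J
L(h) = 1 (L(h) = (h + 0)/(h + 0) = h/h = 1)
E(W) = 1/(6 + W) (E(W) = 1/((4 - 1*(-2)) + W) = 1/((4 + 2) + W) = 1/(6 + W))
(L(6)*21)*E(5) = (1*21)/(6 + 5) = 21/11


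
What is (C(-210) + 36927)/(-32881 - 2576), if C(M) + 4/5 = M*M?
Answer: -405131/177285 ≈ -2.2852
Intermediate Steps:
C(M) = -⅘ + M² (C(M) = -⅘ + M*M = -⅘ + M²)
(C(-210) + 36927)/(-32881 - 2576) = ((-⅘ + (-210)²) + 36927)/(-32881 - 2576) = ((-⅘ + 44100) + 36927)/(-35457) = (220496/5 + 36927)*(-1/35457) = (405131/5)*(-1/35457) = -405131/177285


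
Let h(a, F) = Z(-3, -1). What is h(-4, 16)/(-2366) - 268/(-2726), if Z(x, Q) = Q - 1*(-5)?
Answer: 155796/1612429 ≈ 0.096622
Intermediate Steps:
Z(x, Q) = 5 + Q (Z(x, Q) = Q + 5 = 5 + Q)
h(a, F) = 4 (h(a, F) = 5 - 1 = 4)
h(-4, 16)/(-2366) - 268/(-2726) = 4/(-2366) - 268/(-2726) = 4*(-1/2366) - 268*(-1/2726) = -2/1183 + 134/1363 = 155796/1612429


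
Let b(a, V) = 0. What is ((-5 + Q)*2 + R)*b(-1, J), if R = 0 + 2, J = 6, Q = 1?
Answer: 0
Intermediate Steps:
R = 2
((-5 + Q)*2 + R)*b(-1, J) = ((-5 + 1)*2 + 2)*0 = (-4*2 + 2)*0 = (-8 + 2)*0 = -6*0 = 0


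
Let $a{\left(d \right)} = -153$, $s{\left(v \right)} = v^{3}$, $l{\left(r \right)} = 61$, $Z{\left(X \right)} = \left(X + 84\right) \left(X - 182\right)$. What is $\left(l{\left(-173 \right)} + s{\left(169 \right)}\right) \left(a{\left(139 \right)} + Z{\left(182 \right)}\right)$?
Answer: $-738511110$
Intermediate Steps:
$Z{\left(X \right)} = \left(-182 + X\right) \left(84 + X\right)$ ($Z{\left(X \right)} = \left(84 + X\right) \left(-182 + X\right) = \left(-182 + X\right) \left(84 + X\right)$)
$\left(l{\left(-173 \right)} + s{\left(169 \right)}\right) \left(a{\left(139 \right)} + Z{\left(182 \right)}\right) = \left(61 + 169^{3}\right) \left(-153 - \left(33124 - 33124\right)\right) = \left(61 + 4826809\right) \left(-153 - 0\right) = 4826870 \left(-153 + 0\right) = 4826870 \left(-153\right) = -738511110$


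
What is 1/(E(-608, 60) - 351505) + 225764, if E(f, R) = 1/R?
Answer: 4761430263376/21090299 ≈ 2.2576e+5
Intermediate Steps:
1/(E(-608, 60) - 351505) + 225764 = 1/(1/60 - 351505) + 225764 = 1/(-21090299/60) + 225764 = -60/21090299 + 225764 = 4761430263376/21090299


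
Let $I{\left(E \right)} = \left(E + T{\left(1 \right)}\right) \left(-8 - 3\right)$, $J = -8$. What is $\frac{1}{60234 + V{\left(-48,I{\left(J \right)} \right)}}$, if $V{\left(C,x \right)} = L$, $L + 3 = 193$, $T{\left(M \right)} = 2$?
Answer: $\frac{1}{60424} \approx 1.655 \cdot 10^{-5}$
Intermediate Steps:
$I{\left(E \right)} = -22 - 11 E$ ($I{\left(E \right)} = \left(E + 2\right) \left(-8 - 3\right) = \left(2 + E\right) \left(-11\right) = -22 - 11 E$)
$L = 190$ ($L = -3 + 193 = 190$)
$V{\left(C,x \right)} = 190$
$\frac{1}{60234 + V{\left(-48,I{\left(J \right)} \right)}} = \frac{1}{60234 + 190} = \frac{1}{60424}$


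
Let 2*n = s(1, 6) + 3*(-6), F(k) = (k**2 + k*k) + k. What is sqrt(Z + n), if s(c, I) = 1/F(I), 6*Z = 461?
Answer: sqrt(412737)/78 ≈ 8.2365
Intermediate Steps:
F(k) = k + 2*k**2 (F(k) = (k**2 + k**2) + k = 2*k**2 + k = k + 2*k**2)
Z = 461/6 (Z = (1/6)*461 = 461/6 ≈ 76.833)
s(c, I) = 1/(I*(1 + 2*I))
n = -1403/156 (n = (1/(6*(1 + 2*6)) + 3*(-6))/2 = (1/(6*(1 + 12)) - 18)/2 = ((1/6)/13 - 18)/2 = ((1/6)*(1/13) - 18)/2 = (1/78 - 18)/2 = (1/2)*(-1403/78) = -1403/156 ≈ -8.9936)
sqrt(Z + n) = sqrt(461/6 - 1403/156) = sqrt(10583/156) = sqrt(412737)/78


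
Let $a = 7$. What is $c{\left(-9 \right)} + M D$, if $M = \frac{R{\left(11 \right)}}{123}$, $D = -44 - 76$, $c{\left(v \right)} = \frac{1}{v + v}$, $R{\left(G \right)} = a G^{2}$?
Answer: $- \frac{609881}{738} \approx -826.4$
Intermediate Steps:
$R{\left(G \right)} = 7 G^{2}$
$c{\left(v \right)} = \frac{1}{2 v}$
$D = -120$ ($D = -44 - 76 = -120$)
$M = \frac{847}{123}$ ($M = \frac{7 \cdot 11^{2}}{123} = 7 \cdot 121 \cdot \frac{1}{123} = 847 \cdot \frac{1}{123} = \frac{847}{123} \approx 6.8862$)
$c{\left(-9 \right)} + M D = \frac{1}{2 \left(-9\right)} + \frac{847}{123} \left(-120\right) = \frac{1}{2} \left(- \frac{1}{9}\right) - \frac{33880}{41} = - \frac{1}{18} - \frac{33880}{41} = - \frac{609881}{738}$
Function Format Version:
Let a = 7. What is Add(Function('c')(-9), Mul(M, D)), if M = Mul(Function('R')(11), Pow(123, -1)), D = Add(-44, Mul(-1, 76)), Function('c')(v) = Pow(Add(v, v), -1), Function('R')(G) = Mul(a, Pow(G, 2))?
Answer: Rational(-609881, 738) ≈ -826.40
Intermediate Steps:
Function('R')(G) = Mul(7, Pow(G, 2))
Function('c')(v) = Mul(Rational(1, 2), Pow(v, -1)) (Function('c')(v) = Pow(Mul(2, v), -1) = Mul(Rational(1, 2), Pow(v, -1)))
D = -120 (D = Add(-44, -76) = -120)
M = Rational(847, 123) (M = Mul(Mul(7, Pow(11, 2)), Pow(123, -1)) = Mul(Mul(7, 121), Rational(1, 123)) = Mul(847, Rational(1, 123)) = Rational(847, 123) ≈ 6.8862)
Add(Function('c')(-9), Mul(M, D)) = Add(Mul(Rational(1, 2), Pow(-9, -1)), Mul(Rational(847, 123), -120)) = Add(Mul(Rational(1, 2), Rational(-1, 9)), Rational(-33880, 41)) = Add(Rational(-1, 18), Rational(-33880, 41)) = Rational(-609881, 738)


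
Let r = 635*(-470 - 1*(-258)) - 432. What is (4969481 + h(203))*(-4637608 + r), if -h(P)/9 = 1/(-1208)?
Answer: -7162728253955405/302 ≈ -2.3718e+13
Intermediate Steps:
h(P) = 9/1208 (h(P) = -9/(-1208) = -9*(-1/1208) = 9/1208)
r = -135052 (r = 635*(-470 + 258) - 432 = 635*(-212) - 432 = -134620 - 432 = -135052)
(4969481 + h(203))*(-4637608 + r) = (4969481 + 9/1208)*(-4637608 - 135052) = (6003133057/1208)*(-4772660) = -7162728253955405/302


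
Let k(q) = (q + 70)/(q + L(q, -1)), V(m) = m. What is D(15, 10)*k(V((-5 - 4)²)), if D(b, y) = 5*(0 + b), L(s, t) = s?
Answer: 3775/54 ≈ 69.907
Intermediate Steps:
D(b, y) = 5*b
k(q) = (70 + q)/(2*q) (k(q) = (q + 70)/(q + q) = (70 + q)/((2*q)) = (70 + q)*(1/(2*q)) = (70 + q)/(2*q))
D(15, 10)*k(V((-5 - 4)²)) = (5*15)*((70 + (-5 - 4)²)/(2*((-5 - 4)²))) = 75*((70 + (-9)²)/(2*((-9)²))) = 75*((½)*(70 + 81)/81) = 75*((½)*(1/81)*151) = 75*(151/162) = 3775/54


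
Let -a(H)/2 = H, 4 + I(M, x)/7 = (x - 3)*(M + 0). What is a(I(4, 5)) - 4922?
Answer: -4978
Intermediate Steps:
I(M, x) = -28 + 7*M*(-3 + x) (I(M, x) = -28 + 7*((x - 3)*(M + 0)) = -28 + 7*((-3 + x)*M) = -28 + 7*(M*(-3 + x)) = -28 + 7*M*(-3 + x))
a(H) = -2*H
a(I(4, 5)) - 4922 = -2*(-28 - 21*4 + 7*4*5) - 4922 = -2*(-28 - 84 + 140) - 4922 = -2*28 - 4922 = -56 - 4922 = -4978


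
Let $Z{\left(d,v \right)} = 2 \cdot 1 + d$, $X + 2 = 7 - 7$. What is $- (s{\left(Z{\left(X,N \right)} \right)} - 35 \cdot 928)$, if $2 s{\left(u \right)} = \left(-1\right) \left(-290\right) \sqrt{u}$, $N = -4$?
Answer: $32480$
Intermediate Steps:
$X = -2$ ($X = -2 + \left(7 - 7\right) = -2 + 0 = -2$)
$Z{\left(d,v \right)} = 2 + d$
$s{\left(u \right)} = 145 \sqrt{u}$ ($s{\left(u \right)} = \frac{\left(-1\right) \left(-290\right) \sqrt{u}}{2} = \frac{290 \sqrt{u}}{2} = 145 \sqrt{u}$)
$- (s{\left(Z{\left(X,N \right)} \right)} - 35 \cdot 928) = - (145 \sqrt{2 - 2} - 35 \cdot 928) = - (145 \sqrt{0} - 32480) = - (145 \cdot 0 - 32480) = - (0 - 32480) = \left(-1\right) \left(-32480\right) = 32480$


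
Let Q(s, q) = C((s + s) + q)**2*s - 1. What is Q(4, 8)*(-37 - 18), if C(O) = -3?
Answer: -1925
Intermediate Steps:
Q(s, q) = -1 + 9*s (Q(s, q) = (-3)**2*s - 1 = 9*s - 1 = -1 + 9*s)
Q(4, 8)*(-37 - 18) = (-1 + 9*4)*(-37 - 18) = (-1 + 36)*(-55) = 35*(-55) = -1925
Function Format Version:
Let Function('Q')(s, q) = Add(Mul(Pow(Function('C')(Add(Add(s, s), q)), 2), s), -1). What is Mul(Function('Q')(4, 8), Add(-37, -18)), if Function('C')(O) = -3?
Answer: -1925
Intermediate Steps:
Function('Q')(s, q) = Add(-1, Mul(9, s)) (Function('Q')(s, q) = Add(Mul(Pow(-3, 2), s), -1) = Add(Mul(9, s), -1) = Add(-1, Mul(9, s)))
Mul(Function('Q')(4, 8), Add(-37, -18)) = Mul(Add(-1, Mul(9, 4)), Add(-37, -18)) = Mul(Add(-1, 36), -55) = Mul(35, -55) = -1925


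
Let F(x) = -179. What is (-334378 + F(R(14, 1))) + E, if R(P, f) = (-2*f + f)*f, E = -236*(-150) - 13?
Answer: -299170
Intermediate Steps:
E = 35387 (E = 35400 - 13 = 35387)
R(P, f) = -f**2 (R(P, f) = (-f)*f = -f**2)
(-334378 + F(R(14, 1))) + E = (-334378 - 179) + 35387 = -334557 + 35387 = -299170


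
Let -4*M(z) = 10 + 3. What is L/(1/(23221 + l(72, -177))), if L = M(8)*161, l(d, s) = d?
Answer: -48752249/4 ≈ -1.2188e+7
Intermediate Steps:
M(z) = -13/4 (M(z) = -(10 + 3)/4 = -¼*13 = -13/4)
L = -2093/4 (L = -13/4*161 = -2093/4 ≈ -523.25)
L/(1/(23221 + l(72, -177))) = -2093/(4*(1/(23221 + 72))) = -2093/(4*(1/23293)) = -2093/(4*1/23293) = -2093/4*23293 = -48752249/4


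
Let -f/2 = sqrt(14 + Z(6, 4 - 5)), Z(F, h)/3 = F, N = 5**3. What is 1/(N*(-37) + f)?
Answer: -4625/21390497 + 8*sqrt(2)/21390497 ≈ -0.00021569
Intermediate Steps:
N = 125
Z(F, h) = 3*F
f = -8*sqrt(2) (f = -2*sqrt(14 + 3*6) = -2*sqrt(14 + 18) = -8*sqrt(2) ≈ -11.314)
1/(N*(-37) + f) = 1/(125*(-37) - 8*sqrt(2)) = 1/(-4625 - 8*sqrt(2))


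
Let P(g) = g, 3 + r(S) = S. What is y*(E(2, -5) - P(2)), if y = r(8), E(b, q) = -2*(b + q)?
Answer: 20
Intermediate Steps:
r(S) = -3 + S
E(b, q) = -2*b - 2*q
y = 5 (y = -3 + 8 = 5)
y*(E(2, -5) - P(2)) = 5*((-2*2 - 2*(-5)) - 1*2) = 5*((-4 + 10) - 2) = 5*(6 - 2) = 5*4 = 20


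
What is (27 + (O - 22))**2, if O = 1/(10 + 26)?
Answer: 32761/1296 ≈ 25.279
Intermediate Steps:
O = 1/36 ≈ 0.027778
(27 + (O - 22))**2 = (27 + (1/36 - 22))**2 = (27 - 791/36)**2 = (181/36)**2 = 32761/1296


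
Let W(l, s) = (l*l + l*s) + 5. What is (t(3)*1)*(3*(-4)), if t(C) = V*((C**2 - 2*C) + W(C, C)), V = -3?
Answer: 936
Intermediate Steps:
W(l, s) = 5 + l**2 + l*s (W(l, s) = (l**2 + l*s) + 5 = 5 + l**2 + l*s)
t(C) = -15 - 9*C**2 + 6*C (t(C) = -3*((C**2 - 2*C) + (5 + C**2 + C*C)) = -3*((C**2 - 2*C) + (5 + C**2 + C**2)) = -3*((C**2 - 2*C) + (5 + 2*C**2)) = -3*(5 - 2*C + 3*C**2) = -15 - 9*C**2 + 6*C)
(t(3)*1)*(3*(-4)) = ((-15 - 9*3**2 + 6*3)*1)*(3*(-4)) = ((-15 - 9*9 + 18)*1)*(-12) = ((-15 - 81 + 18)*1)*(-12) = -78*1*(-12) = -78*(-12) = 936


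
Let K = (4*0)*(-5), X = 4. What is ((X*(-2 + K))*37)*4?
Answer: -1184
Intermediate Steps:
K = 0 (K = 0*(-5) = 0)
((X*(-2 + K))*37)*4 = ((4*(-2 + 0))*37)*4 = ((4*(-2))*37)*4 = -8*37*4 = -296*4 = -1184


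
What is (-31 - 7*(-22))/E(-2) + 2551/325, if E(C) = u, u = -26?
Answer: 2027/650 ≈ 3.1185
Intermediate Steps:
E(C) = -26
(-31 - 7*(-22))/E(-2) + 2551/325 = (-31 - 7*(-22))/(-26) + 2551/325 = (-31 + 154)*(-1/26) + 2551*(1/325) = 123*(-1/26) + 2551/325 = -123/26 + 2551/325 = 2027/650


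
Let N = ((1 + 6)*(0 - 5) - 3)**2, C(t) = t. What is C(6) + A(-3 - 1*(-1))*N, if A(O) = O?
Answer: -2882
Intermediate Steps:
N = 1444 (N = (7*(-5) - 3)**2 = (-35 - 3)**2 = (-38)**2 = 1444)
C(6) + A(-3 - 1*(-1))*N = 6 + (-3 - 1*(-1))*1444 = 6 + (-3 + 1)*1444 = 6 - 2*1444 = 6 - 2888 = -2882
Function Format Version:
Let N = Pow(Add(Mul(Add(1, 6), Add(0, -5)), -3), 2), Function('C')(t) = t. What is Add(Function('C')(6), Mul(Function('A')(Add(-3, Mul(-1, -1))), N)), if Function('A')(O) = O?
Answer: -2882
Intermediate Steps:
N = 1444 (N = Pow(Add(Mul(7, -5), -3), 2) = Pow(Add(-35, -3), 2) = Pow(-38, 2) = 1444)
Add(Function('C')(6), Mul(Function('A')(Add(-3, Mul(-1, -1))), N)) = Add(6, Mul(Add(-3, Mul(-1, -1)), 1444)) = Add(6, Mul(Add(-3, 1), 1444)) = Add(6, Mul(-2, 1444)) = Add(6, -2888) = -2882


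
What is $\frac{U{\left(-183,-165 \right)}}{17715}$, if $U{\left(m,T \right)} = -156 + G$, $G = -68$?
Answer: $- \frac{224}{17715} \approx -0.012645$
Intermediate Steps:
$U{\left(m,T \right)} = -224$ ($U{\left(m,T \right)} = -156 - 68 = -224$)
$\frac{U{\left(-183,-165 \right)}}{17715} = - \frac{224}{17715}$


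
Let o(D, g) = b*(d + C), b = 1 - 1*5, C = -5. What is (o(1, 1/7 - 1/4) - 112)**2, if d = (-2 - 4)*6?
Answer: 2704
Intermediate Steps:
b = -4 (b = 1 - 5 = -4)
d = -36 (d = -6*6 = -36)
o(D, g) = 164 (o(D, g) = -4*(-36 - 5) = -4*(-41) = 164)
(o(1, 1/7 - 1/4) - 112)**2 = (164 - 112)**2 = 52**2 = 2704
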